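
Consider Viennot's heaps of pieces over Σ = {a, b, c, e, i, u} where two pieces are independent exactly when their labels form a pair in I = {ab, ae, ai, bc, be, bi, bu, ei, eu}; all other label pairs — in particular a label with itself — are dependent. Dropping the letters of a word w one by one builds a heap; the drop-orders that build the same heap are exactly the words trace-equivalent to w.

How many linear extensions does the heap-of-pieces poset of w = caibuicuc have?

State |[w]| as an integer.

18

drop 0:c onto floor
drop 1:a onto {0:c}
drop 2:i onto {0:c}
drop 3:b onto floor
drop 4:u onto {1:a, 2:i}
drop 5:i onto {4:u}
drop 6:c onto {5:i}
drop 7:u onto {6:c}
drop 8:c onto {7:u}
ground layer = {0:c, 3:b}
drop-orders for the pieces not yet dropped (sum over which currently-grounded one goes next):
  1 to go: {3} 1  {8} 1
  2 to go: {3,8} 2  {7,8} 1
  3 to go: {3,7,8} 3  {6,7,8} 1
  4 to go: {3,6,7,8} 4  {5,6,7,8} 1
  5 to go: {3,5,6,7,8} 5  {4,5,6,7,8} 1
  6 to go: {1,4,5,6,7,8} 1  {2,4,5,6,7,8} 1  {3,4,5,6,7,8} 6
  7 to go: {1,2,4,5,6,7,8} 2  {1,3,4,5,6,7,8} 7  {2,3,4,5,6,7,8} 7
  if 0:c drops first: 16 orders
  if 3:b drops first: 2 orders
heap linearizations: 18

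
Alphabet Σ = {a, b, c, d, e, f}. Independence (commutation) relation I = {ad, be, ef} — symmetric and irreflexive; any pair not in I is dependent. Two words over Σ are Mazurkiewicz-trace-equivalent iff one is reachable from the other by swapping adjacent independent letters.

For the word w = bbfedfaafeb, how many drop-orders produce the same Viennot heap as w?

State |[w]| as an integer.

piece 0:b — minimal
piece 1:b rests on {0:b}
piece 2:f rests on {1:b}
piece 3:e — minimal
piece 4:d rests on {2:f, 3:e}
piece 5:f rests on {4:d}
piece 6:a rests on {5:f}
piece 7:a rests on {6:a}
piece 8:f rests on {7:a}
piece 9:e rests on {7:a}
piece 10:b rests on {8:f}
minimal pieces: {0:b, 3:e}
ways to finish when only these pieces remain (= sum over removing one remaining piece with nothing left below it):
  1 left: {9}→1  {10}→1
  2 left: {8,10}→1  {9,10}→2
  3 left: {8,9,10}→3
  4 left: {7,8,9,10}→3
  5 left: {6,7,8,9,10}→3
  6 left: {5,6,7,8,9,10}→3
  7 left: {4,5,6,7,8,9,10}→3
  8 left: {2,4,5,6,7,8,9,10}→3  {3,4,5,6,7,8,9,10}→3
  9 left: {1,2,4,5,6,7,8,9,10}→3  {2,3,4,5,6,7,8,9,10}→6
  placing 0:b first → 9 extensions
  placing 3:e first → 3 extensions
total linear extensions = 12

12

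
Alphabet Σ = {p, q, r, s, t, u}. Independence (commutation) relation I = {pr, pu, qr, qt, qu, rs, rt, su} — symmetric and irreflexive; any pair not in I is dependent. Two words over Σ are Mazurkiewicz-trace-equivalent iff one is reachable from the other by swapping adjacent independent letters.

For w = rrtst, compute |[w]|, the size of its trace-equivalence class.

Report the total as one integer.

0(r) covers ∅
1(r) covers 0:r
2(t) covers ∅
3(s) covers 2:t
4(t) covers 3:s
floor of heap: 0:r, 2:t
completions by unplaced set U, small U first (add the entries for U minus each lowest piece of U):
  |U|=1: {1}:1  {4}:1
  |U|=2: {0,1}:1  {1,4}:2  {3,4}:1
  |U|=3: {0,1,4}:3  {1,3,4}:3  {2,3,4}:1
  start at 0(r): 4
  start at 2(t): 6
sum over floor = 10

10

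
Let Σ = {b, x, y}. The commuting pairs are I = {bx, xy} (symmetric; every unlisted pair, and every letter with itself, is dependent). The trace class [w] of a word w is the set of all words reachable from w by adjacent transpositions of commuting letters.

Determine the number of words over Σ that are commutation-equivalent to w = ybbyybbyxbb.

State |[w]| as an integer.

#0=y has no predecessor
#1=b depends on [0:y]
#2=b depends on [1:b]
#3=y depends on [2:b]
#4=y depends on [3:y]
#5=b depends on [4:y]
#6=b depends on [5:b]
#7=y depends on [6:b]
#8=x has no predecessor
#9=b depends on [7:y]
#10=b depends on [9:b]
sources: [0:y, 8:x]
N(rest) = Σ N(rest − s) over sources s of rest; N(one piece) = 1:
  size 1 → [8]=1  [10]=1
  size 2 → [8,10]=2  [9,10]=1
  size 3 → [7,9,10]=1  [8,9,10]=3
  size 4 → [6,7,9,10]=1  [7,8,9,10]=4
  size 5 → [5,6,7,9,10]=1  [6,7,8,9,10]=5
  size 6 → [4,5,6,7,9,10]=1  [5,6,7,8,9,10]=6
  size 7 → [3,4,5,6,7,9,10]=1  [4,5,6,7,8,9,10]=7
  size 8 → [2,3,4,5,6,7,9,10]=1  [3,4,5,6,7,8,9,10]=8
  size 9 → [1,2,3,4,5,6,7,9,10]=1  [2,3,4,5,6,7,8,9,10]=9
  first=0(y) contributes 10
  first=8(x) contributes 1
|[w]| = 11

11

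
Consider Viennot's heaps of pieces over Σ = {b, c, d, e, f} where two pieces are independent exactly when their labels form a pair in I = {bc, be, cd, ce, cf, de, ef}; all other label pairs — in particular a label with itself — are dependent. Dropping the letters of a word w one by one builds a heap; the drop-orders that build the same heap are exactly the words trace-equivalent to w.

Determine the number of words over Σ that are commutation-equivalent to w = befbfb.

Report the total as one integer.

6

0(b) covers ∅
1(e) covers ∅
2(f) covers 0:b
3(b) covers 2:f
4(f) covers 3:b
5(b) covers 4:f
floor of heap: 0:b, 1:e
completions by unplaced set U, small U first (add the entries for U minus each lowest piece of U):
  |U|=1: {1}:1  {5}:1
  |U|=2: {1,5}:2  {4,5}:1
  |U|=3: {1,4,5}:3  {3,4,5}:1
  |U|=4: {1,3,4,5}:4  {2,3,4,5}:1
  start at 0(b): 5
  start at 1(e): 1
sum over floor = 6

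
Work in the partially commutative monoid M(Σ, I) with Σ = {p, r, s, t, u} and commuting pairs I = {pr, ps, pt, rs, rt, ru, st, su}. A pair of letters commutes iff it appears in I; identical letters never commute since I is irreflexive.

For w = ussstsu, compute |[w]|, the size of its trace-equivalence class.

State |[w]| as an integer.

piece 0:u — minimal
piece 1:s — minimal
piece 2:s rests on {1:s}
piece 3:s rests on {2:s}
piece 4:t rests on {0:u}
piece 5:s rests on {3:s}
piece 6:u rests on {4:t}
minimal pieces: {0:u, 1:s}
ways to finish when only these pieces remain (= sum over removing one remaining piece with nothing left below it):
  1 left: {5}→1  {6}→1
  2 left: {3,5}→1  {4,6}→1  {5,6}→2
  3 left: {0,4,6}→1  {2,3,5}→1  {3,5,6}→3  {4,5,6}→3
  4 left: {0,4,5,6}→4  {1,2,3,5}→1  {2,3,5,6}→4  {3,4,5,6}→6
  5 left: {0,3,4,5,6}→10  {1,2,3,5,6}→5  {2,3,4,5,6}→10
  placing 0:u first → 15 extensions
  placing 1:s first → 20 extensions
total linear extensions = 35

35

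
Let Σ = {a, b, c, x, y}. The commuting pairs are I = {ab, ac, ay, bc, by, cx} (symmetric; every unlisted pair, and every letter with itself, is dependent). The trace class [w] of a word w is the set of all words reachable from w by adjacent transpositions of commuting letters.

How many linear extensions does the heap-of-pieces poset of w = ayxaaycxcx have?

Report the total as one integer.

62

#0=a has no predecessor
#1=y has no predecessor
#2=x depends on [0:a, 1:y]
#3=a depends on [2:x]
#4=a depends on [3:a]
#5=y depends on [2:x]
#6=c depends on [5:y]
#7=x depends on [4:a, 5:y]
#8=c depends on [6:c]
#9=x depends on [7:x]
sources: [0:a, 1:y]
N(rest) = Σ N(rest − s) over sources s of rest; N(one piece) = 1:
  size 1 → [8]=1  [9]=1
  size 2 → [6,8]=1  [7,9]=1  [8,9]=2
  size 3 → [4,7,9]=1  [6,8,9]=3  [7,8,9]=3
  size 4 → [3,4,7,9]=1  [4,7,8,9]=4  [6,7,8,9]=6
  size 5 → [3,4,7,8,9]=5  [4,6,7,8,9]=10  [5,6,7,8,9]=6
  size 6 → [3,4,6,7,8,9]=15  [4,5,6,7,8,9]=16
  size 7 → [3,4,5,6,7,8,9]=31
  size 8 → [2,3,4,5,6,7,8,9]=31
  first=0(a) contributes 31
  first=1(y) contributes 31
|[w]| = 62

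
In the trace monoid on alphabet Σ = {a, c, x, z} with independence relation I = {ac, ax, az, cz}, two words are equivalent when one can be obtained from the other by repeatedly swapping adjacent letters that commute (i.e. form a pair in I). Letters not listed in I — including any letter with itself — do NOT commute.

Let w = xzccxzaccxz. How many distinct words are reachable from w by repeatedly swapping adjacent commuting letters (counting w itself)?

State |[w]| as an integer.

piece 0:x — minimal
piece 1:z rests on {0:x}
piece 2:c rests on {0:x}
piece 3:c rests on {2:c}
piece 4:x rests on {1:z, 3:c}
piece 5:z rests on {4:x}
piece 6:a — minimal
piece 7:c rests on {4:x}
piece 8:c rests on {7:c}
piece 9:x rests on {5:z, 8:c}
piece 10:z rests on {9:x}
minimal pieces: {0:x, 6:a}
ways to finish when only these pieces remain (= sum over removing one remaining piece with nothing left below it):
  1 left: {6}→1  {10}→1
  2 left: {6,10}→2  {9,10}→1
  3 left: {5,9,10}→1  {6,9,10}→3  {8,9,10}→1
  4 left: {5,6,9,10}→4  {5,8,9,10}→2  {6,8,9,10}→4  {7,8,9,10}→1
  5 left: {5,6,8,9,10}→10  {5,7,8,9,10}→3  {6,7,8,9,10}→5
  6 left: {4,5,7,8,9,10}→3  {5,6,7,8,9,10}→18
  7 left: {1,4,5,7,8,9,10}→3  {3,4,5,7,8,9,10}→3  {4,5,6,7,8,9,10}→21
  8 left: {1,3,4,5,7,8,9,10}→6  {1,4,5,6,7,8,9,10}→24  {2,3,4,5,7,8,9,10}→3  {3,4,5,6,7,8,9,10}→24
  9 left: {1,2,3,4,5,7,8,9,10}→9  {1,3,4,5,6,7,8,9,10}→54  {2,3,4,5,6,7,8,9,10}→27
  placing 0:x first → 90 extensions
  placing 6:a first → 9 extensions
total linear extensions = 99

99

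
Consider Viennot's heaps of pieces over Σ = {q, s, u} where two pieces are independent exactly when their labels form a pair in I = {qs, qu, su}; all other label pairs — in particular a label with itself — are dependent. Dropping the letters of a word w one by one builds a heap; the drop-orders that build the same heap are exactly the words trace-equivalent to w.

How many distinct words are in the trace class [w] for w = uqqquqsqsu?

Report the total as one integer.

2520

piece 0:u — minimal
piece 1:q — minimal
piece 2:q rests on {1:q}
piece 3:q rests on {2:q}
piece 4:u rests on {0:u}
piece 5:q rests on {3:q}
piece 6:s — minimal
piece 7:q rests on {5:q}
piece 8:s rests on {6:s}
piece 9:u rests on {4:u}
minimal pieces: {0:u, 1:q, 6:s}
ways to finish when only these pieces remain (= sum over removing one remaining piece with nothing left below it):
  1 left: {7}→1  {8}→1  {9}→1
  2 left: {4,9}→1  {5,7}→1  {6,8}→1  {7,8}→2  {7,9}→2  {8,9}→2
  3 left: {0,4,9}→1  {3,5,7}→1  {4,7,9}→3  {4,8,9}→3  {5,7,8}→3  {5,7,9}→3  {6,7,8}→3  {6,8,9}→3  {7,8,9}→6
  4 left: {0,4,7,9}→4  {0,4,8,9}→4  {2,3,5,7}→1  {3,5,7,8}→4  {3,5,7,9}→4  {4,5,7,9}→6  {4,6,8,9}→6  {4,7,8,9}→12  {5,6,7,8}→6  {5,7,8,9}→12  {6,7,8,9}→12
  5 left: {0,4,5,7,9}→10  {0,4,6,8,9}→10  {0,4,7,8,9}→20  {1,2,3,5,7}→1  {2,3,5,7,8}→5  {2,3,5,7,9}→5  {3,4,5,7,9}→10  {3,5,6,7,8}→10  {3,5,7,8,9}→20  {4,5,7,8,9}→30  {4,6,7,8,9}→30  {5,6,7,8,9}→30
  6 left: {0,3,4,5,7,9}→20  {0,4,5,7,8,9}→60  {0,4,6,7,8,9}→60  {1,2,3,5,7,8}→6  {1,2,3,5,7,9}→6  {2,3,4,5,7,9}→15  {2,3,5,6,7,8}→15  {2,3,5,7,8,9}→30  {3,4,5,7,8,9}→60  {3,5,6,7,8,9}→60  {4,5,6,7,8,9}→90
  7 left: {0,2,3,4,5,7,9}→35  {0,3,4,5,7,8,9}→140  {0,4,5,6,7,8,9}→210  {1,2,3,4,5,7,9}→21  {1,2,3,5,6,7,8}→21  {1,2,3,5,7,8,9}→42  {2,3,4,5,7,8,9}→105  {2,3,5,6,7,8,9}→105  {3,4,5,6,7,8,9}→210
  8 left: {0,1,2,3,4,5,7,9}→56  {0,2,3,4,5,7,8,9}→280  {0,3,4,5,6,7,8,9}→560  {1,2,3,4,5,7,8,9}→168  {1,2,3,5,6,7,8,9}→168  {2,3,4,5,6,7,8,9}→420
  placing 0:u first → 756 extensions
  placing 1:q first → 1260 extensions
  placing 6:s first → 504 extensions
total linear extensions = 2520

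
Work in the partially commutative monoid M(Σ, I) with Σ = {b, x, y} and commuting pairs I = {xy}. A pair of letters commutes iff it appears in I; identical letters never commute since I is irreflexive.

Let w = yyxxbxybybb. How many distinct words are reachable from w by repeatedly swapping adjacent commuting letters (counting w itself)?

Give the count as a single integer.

drop 0:y onto floor
drop 1:y onto {0:y}
drop 2:x onto floor
drop 3:x onto {2:x}
drop 4:b onto {1:y, 3:x}
drop 5:x onto {4:b}
drop 6:y onto {4:b}
drop 7:b onto {5:x, 6:y}
drop 8:y onto {7:b}
drop 9:b onto {8:y}
drop 10:b onto {9:b}
ground layer = {0:y, 2:x}
drop-orders for the pieces not yet dropped (sum over which currently-grounded one goes next):
  1 to go: {10} 1
  2 to go: {9,10} 1
  3 to go: {8,9,10} 1
  4 to go: {7,8,9,10} 1
  5 to go: {5,7,8,9,10} 1  {6,7,8,9,10} 1
  6 to go: {5,6,7,8,9,10} 2
  7 to go: {4,5,6,7,8,9,10} 2
  8 to go: {1,4,5,6,7,8,9,10} 2  {3,4,5,6,7,8,9,10} 2
  9 to go: {0,1,4,5,6,7,8,9,10} 2  {1,3,4,5,6,7,8,9,10} 4  {2,3,4,5,6,7,8,9,10} 2
  if 0:y drops first: 6 orders
  if 2:x drops first: 6 orders
heap linearizations: 12

12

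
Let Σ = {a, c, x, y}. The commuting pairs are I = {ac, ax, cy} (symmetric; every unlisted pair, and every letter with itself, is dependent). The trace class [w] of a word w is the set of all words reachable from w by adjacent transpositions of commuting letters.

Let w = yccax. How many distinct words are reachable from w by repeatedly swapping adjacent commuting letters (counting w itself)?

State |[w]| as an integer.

9

piece 0:y — minimal
piece 1:c — minimal
piece 2:c rests on {1:c}
piece 3:a rests on {0:y}
piece 4:x rests on {0:y, 2:c}
minimal pieces: {0:y, 1:c}
ways to finish when only these pieces remain (= sum over removing one remaining piece with nothing left below it):
  1 left: {3}→1  {4}→1
  2 left: {2,4}→1  {3,4}→2
  3 left: {0,3,4}→2  {1,2,4}→1  {2,3,4}→3
  placing 0:y first → 4 extensions
  placing 1:c first → 5 extensions
total linear extensions = 9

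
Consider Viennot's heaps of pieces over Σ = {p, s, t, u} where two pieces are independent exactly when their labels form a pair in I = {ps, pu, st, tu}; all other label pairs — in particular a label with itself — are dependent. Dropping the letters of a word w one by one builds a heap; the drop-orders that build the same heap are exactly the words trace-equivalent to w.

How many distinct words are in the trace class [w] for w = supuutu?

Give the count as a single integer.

drop 0:s onto floor
drop 1:u onto {0:s}
drop 2:p onto floor
drop 3:u onto {1:u}
drop 4:u onto {3:u}
drop 5:t onto {2:p}
drop 6:u onto {4:u}
ground layer = {0:s, 2:p}
drop-orders for the pieces not yet dropped (sum over which currently-grounded one goes next):
  1 to go: {5} 1  {6} 1
  2 to go: {2,5} 1  {4,6} 1  {5,6} 2
  3 to go: {2,5,6} 3  {3,4,6} 1  {4,5,6} 3
  4 to go: {1,3,4,6} 1  {2,4,5,6} 6  {3,4,5,6} 4
  5 to go: {0,1,3,4,6} 1  {1,3,4,5,6} 5  {2,3,4,5,6} 10
  if 0:s drops first: 15 orders
  if 2:p drops first: 6 orders
heap linearizations: 21

21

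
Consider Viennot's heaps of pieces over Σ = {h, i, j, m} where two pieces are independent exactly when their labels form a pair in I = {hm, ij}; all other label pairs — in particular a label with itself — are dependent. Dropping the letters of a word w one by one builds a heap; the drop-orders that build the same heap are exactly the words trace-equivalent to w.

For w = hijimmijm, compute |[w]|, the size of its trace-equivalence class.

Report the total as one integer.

6

drop 0:h onto floor
drop 1:i onto {0:h}
drop 2:j onto {0:h}
drop 3:i onto {1:i}
drop 4:m onto {2:j, 3:i}
drop 5:m onto {4:m}
drop 6:i onto {5:m}
drop 7:j onto {5:m}
drop 8:m onto {6:i, 7:j}
ground layer = {0:h}
drop-orders for the pieces not yet dropped (sum over which currently-grounded one goes next):
  1 to go: {8} 1
  2 to go: {6,8} 1  {7,8} 1
  3 to go: {6,7,8} 2
  4 to go: {5,6,7,8} 2
  5 to go: {4,5,6,7,8} 2
  6 to go: {2,4,5,6,7,8} 2  {3,4,5,6,7,8} 2
  7 to go: {1,3,4,5,6,7,8} 2  {2,3,4,5,6,7,8} 4
  if 0:h drops first: 6 orders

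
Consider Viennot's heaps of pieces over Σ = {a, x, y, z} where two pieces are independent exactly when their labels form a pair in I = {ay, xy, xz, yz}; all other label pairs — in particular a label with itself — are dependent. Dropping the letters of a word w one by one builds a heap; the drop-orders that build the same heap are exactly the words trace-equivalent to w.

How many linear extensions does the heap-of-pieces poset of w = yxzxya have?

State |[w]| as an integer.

45

drop 0:y onto floor
drop 1:x onto floor
drop 2:z onto floor
drop 3:x onto {1:x}
drop 4:y onto {0:y}
drop 5:a onto {2:z, 3:x}
ground layer = {0:y, 1:x, 2:z}
drop-orders for the pieces not yet dropped (sum over which currently-grounded one goes next):
  1 to go: {4} 1  {5} 1
  2 to go: {0,4} 1  {2,5} 1  {3,5} 1  {4,5} 2
  3 to go: {0,4,5} 3  {1,3,5} 1  {2,3,5} 2  {2,4,5} 3  {3,4,5} 3
  4 to go: {0,2,4,5} 6  {0,3,4,5} 6  {1,2,3,5} 3  {1,3,4,5} 4  {2,3,4,5} 8
  if 0:y drops first: 15 orders
  if 1:x drops first: 20 orders
  if 2:z drops first: 10 orders
heap linearizations: 45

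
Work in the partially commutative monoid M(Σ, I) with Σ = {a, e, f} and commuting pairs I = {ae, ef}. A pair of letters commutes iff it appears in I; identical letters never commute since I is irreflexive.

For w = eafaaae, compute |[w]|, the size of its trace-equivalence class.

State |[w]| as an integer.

drop 0:e onto floor
drop 1:a onto floor
drop 2:f onto {1:a}
drop 3:a onto {2:f}
drop 4:a onto {3:a}
drop 5:a onto {4:a}
drop 6:e onto {0:e}
ground layer = {0:e, 1:a}
drop-orders for the pieces not yet dropped (sum over which currently-grounded one goes next):
  1 to go: {5} 1  {6} 1
  2 to go: {0,6} 1  {4,5} 1  {5,6} 2
  3 to go: {0,5,6} 3  {3,4,5} 1  {4,5,6} 3
  4 to go: {0,4,5,6} 6  {2,3,4,5} 1  {3,4,5,6} 4
  5 to go: {0,3,4,5,6} 10  {1,2,3,4,5} 1  {2,3,4,5,6} 5
  if 0:e drops first: 6 orders
  if 1:a drops first: 15 orders
heap linearizations: 21

21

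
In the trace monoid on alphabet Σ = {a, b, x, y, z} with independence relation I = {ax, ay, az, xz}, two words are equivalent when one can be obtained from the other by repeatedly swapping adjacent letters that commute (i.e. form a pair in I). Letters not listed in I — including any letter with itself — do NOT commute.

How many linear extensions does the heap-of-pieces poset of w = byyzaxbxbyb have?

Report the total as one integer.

#0=b has no predecessor
#1=y depends on [0:b]
#2=y depends on [1:y]
#3=z depends on [2:y]
#4=a depends on [0:b]
#5=x depends on [2:y]
#6=b depends on [3:z, 4:a, 5:x]
#7=x depends on [6:b]
#8=b depends on [7:x]
#9=y depends on [8:b]
#10=b depends on [9:y]
sources: [0:b]
N(rest) = Σ N(rest − s) over sources s of rest; N(one piece) = 1:
  size 1 → [10]=1
  size 2 → [9,10]=1
  size 3 → [8,9,10]=1
  size 4 → [7,8,9,10]=1
  size 5 → [6,7,8,9,10]=1
  size 6 → [3,6,7,8,9,10]=1  [4,6,7,8,9,10]=1  [5,6,7,8,9,10]=1
  size 7 → [3,4,6,7,8,9,10]=2  [3,5,6,7,8,9,10]=2  [4,5,6,7,8,9,10]=2
  size 8 → [2,3,5,6,7,8,9,10]=2  [3,4,5,6,7,8,9,10]=6
  size 9 → [1,2,3,5,6,7,8,9,10]=2  [2,3,4,5,6,7,8,9,10]=8
  first=0(b) contributes 10

10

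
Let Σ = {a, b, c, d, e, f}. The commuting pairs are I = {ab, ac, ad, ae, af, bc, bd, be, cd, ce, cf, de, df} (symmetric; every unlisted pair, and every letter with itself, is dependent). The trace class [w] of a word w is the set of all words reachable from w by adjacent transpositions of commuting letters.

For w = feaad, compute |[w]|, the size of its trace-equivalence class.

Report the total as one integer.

0(f) covers ∅
1(e) covers 0:f
2(a) covers ∅
3(a) covers 2:a
4(d) covers ∅
floor of heap: 0:f, 2:a, 4:d
completions by unplaced set U, small U first (add the entries for U minus each lowest piece of U):
  |U|=1: {1}:1  {3}:1  {4}:1
  |U|=2: {0,1}:1  {1,3}:2  {1,4}:2  {2,3}:1  {3,4}:2
  |U|=3: {0,1,3}:3  {0,1,4}:3  {1,2,3}:3  {1,3,4}:6  {2,3,4}:3
  start at 0(f): 12
  start at 2(a): 12
  start at 4(d): 6
sum over floor = 30

30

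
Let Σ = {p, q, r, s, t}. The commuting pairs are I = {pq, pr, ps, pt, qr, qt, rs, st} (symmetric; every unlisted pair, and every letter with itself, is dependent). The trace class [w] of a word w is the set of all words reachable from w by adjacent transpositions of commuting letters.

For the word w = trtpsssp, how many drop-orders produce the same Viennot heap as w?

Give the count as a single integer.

560

drop 0:t onto floor
drop 1:r onto {0:t}
drop 2:t onto {1:r}
drop 3:p onto floor
drop 4:s onto floor
drop 5:s onto {4:s}
drop 6:s onto {5:s}
drop 7:p onto {3:p}
ground layer = {0:t, 3:p, 4:s}
drop-orders for the pieces not yet dropped (sum over which currently-grounded one goes next):
  1 to go: {2} 1  {6} 1  {7} 1
  2 to go: {1,2} 1  {2,6} 2  {2,7} 2  {3,7} 1  {5,6} 1  {6,7} 2
  3 to go: {0,1,2} 1  {1,2,6} 3  {1,2,7} 3  {2,3,7} 3  {2,5,6} 3  {2,6,7} 6  {3,6,7} 3  {4,5,6} 1  {5,6,7} 3
  4 to go: {0,1,2,6} 4  {0,1,2,7} 4  {1,2,3,7} 6  {1,2,5,6} 6  {1,2,6,7} 12  {2,3,6,7} 12  {2,4,5,6} 4  {2,5,6,7} 12  {3,5,6,7} 6  {4,5,6,7} 4
  5 to go: {0,1,2,3,7} 10  {0,1,2,5,6} 10  {0,1,2,6,7} 20  {1,2,3,6,7} 30  {1,2,4,5,6} 10  {1,2,5,6,7} 30  {2,3,5,6,7} 30  {2,4,5,6,7} 20  {3,4,5,6,7} 10
  6 to go: {0,1,2,3,6,7} 60  {0,1,2,4,5,6} 20  {0,1,2,5,6,7} 60  {1,2,3,5,6,7} 90  {1,2,4,5,6,7} 60  {2,3,4,5,6,7} 60
  if 0:t drops first: 210 orders
  if 3:p drops first: 140 orders
  if 4:s drops first: 210 orders
heap linearizations: 560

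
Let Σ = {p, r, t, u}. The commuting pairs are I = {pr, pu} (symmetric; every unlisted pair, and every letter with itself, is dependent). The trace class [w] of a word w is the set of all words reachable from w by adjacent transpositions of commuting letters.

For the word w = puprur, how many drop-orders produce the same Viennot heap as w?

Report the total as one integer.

15

0(p) covers ∅
1(u) covers ∅
2(p) covers 0:p
3(r) covers 1:u
4(u) covers 3:r
5(r) covers 4:u
floor of heap: 0:p, 1:u
completions by unplaced set U, small U first (add the entries for U minus each lowest piece of U):
  |U|=1: {2}:1  {5}:1
  |U|=2: {0,2}:1  {2,5}:2  {4,5}:1
  |U|=3: {0,2,5}:3  {2,4,5}:3  {3,4,5}:1
  |U|=4: {0,2,4,5}:6  {1,3,4,5}:1  {2,3,4,5}:4
  start at 0(p): 5
  start at 1(u): 10
sum over floor = 15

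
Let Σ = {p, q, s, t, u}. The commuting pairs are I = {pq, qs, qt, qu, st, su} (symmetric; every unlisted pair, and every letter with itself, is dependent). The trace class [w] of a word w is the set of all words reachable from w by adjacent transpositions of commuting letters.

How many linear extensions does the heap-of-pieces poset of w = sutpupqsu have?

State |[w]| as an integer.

54

drop 0:s onto floor
drop 1:u onto floor
drop 2:t onto {1:u}
drop 3:p onto {0:s, 2:t}
drop 4:u onto {3:p}
drop 5:p onto {4:u}
drop 6:q onto floor
drop 7:s onto {5:p}
drop 8:u onto {5:p}
ground layer = {0:s, 1:u, 6:q}
drop-orders for the pieces not yet dropped (sum over which currently-grounded one goes next):
  1 to go: {6} 1  {7} 1  {8} 1
  2 to go: {6,7} 2  {6,8} 2  {7,8} 2
  3 to go: {5,7,8} 2  {6,7,8} 6
  4 to go: {4,5,7,8} 2  {5,6,7,8} 8
  5 to go: {3,4,5,7,8} 2  {4,5,6,7,8} 10
  6 to go: {0,3,4,5,7,8} 2  {2,3,4,5,7,8} 2  {3,4,5,6,7,8} 12
  7 to go: {0,2,3,4,5,7,8} 4  {0,3,4,5,6,7,8} 14  {1,2,3,4,5,7,8} 2  {2,3,4,5,6,7,8} 14
  if 0:s drops first: 16 orders
  if 1:u drops first: 32 orders
  if 6:q drops first: 6 orders
heap linearizations: 54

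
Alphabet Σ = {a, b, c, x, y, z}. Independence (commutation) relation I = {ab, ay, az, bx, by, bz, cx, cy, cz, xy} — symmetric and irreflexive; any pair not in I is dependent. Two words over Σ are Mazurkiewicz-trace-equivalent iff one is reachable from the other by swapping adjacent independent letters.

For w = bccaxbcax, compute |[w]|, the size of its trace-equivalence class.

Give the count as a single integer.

5

#0=b has no predecessor
#1=c depends on [0:b]
#2=c depends on [1:c]
#3=a depends on [2:c]
#4=x depends on [3:a]
#5=b depends on [2:c]
#6=c depends on [3:a, 5:b]
#7=a depends on [4:x, 6:c]
#8=x depends on [7:a]
sources: [0:b]
N(rest) = Σ N(rest − s) over sources s of rest; N(one piece) = 1:
  size 1 → [8]=1
  size 2 → [7,8]=1
  size 3 → [4,7,8]=1  [6,7,8]=1
  size 4 → [4,6,7,8]=2  [5,6,7,8]=1
  size 5 → [3,4,6,7,8]=2  [4,5,6,7,8]=3
  size 6 → [3,4,5,6,7,8]=5
  size 7 → [2,3,4,5,6,7,8]=5
  first=0(b) contributes 5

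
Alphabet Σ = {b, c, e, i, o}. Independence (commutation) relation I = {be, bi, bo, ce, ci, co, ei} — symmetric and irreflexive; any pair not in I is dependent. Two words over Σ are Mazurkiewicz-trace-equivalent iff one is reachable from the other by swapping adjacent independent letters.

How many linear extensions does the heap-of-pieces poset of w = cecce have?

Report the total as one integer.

10

#0=c has no predecessor
#1=e has no predecessor
#2=c depends on [0:c]
#3=c depends on [2:c]
#4=e depends on [1:e]
sources: [0:c, 1:e]
N(rest) = Σ N(rest − s) over sources s of rest; N(one piece) = 1:
  size 1 → [3]=1  [4]=1
  size 2 → [1,4]=1  [2,3]=1  [3,4]=2
  size 3 → [0,2,3]=1  [1,3,4]=3  [2,3,4]=3
  first=0(c) contributes 6
  first=1(e) contributes 4
|[w]| = 10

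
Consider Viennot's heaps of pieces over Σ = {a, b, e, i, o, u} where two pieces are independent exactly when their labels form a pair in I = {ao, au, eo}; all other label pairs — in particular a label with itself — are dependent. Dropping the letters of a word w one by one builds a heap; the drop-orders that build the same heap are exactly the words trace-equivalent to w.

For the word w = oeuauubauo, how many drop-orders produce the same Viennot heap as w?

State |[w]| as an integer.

#0=o has no predecessor
#1=e has no predecessor
#2=u depends on [0:o, 1:e]
#3=a depends on [1:e]
#4=u depends on [2:u]
#5=u depends on [4:u]
#6=b depends on [3:a, 5:u]
#7=a depends on [6:b]
#8=u depends on [6:b]
#9=o depends on [8:u]
sources: [0:o, 1:e]
N(rest) = Σ N(rest − s) over sources s of rest; N(one piece) = 1:
  size 1 → [7]=1  [9]=1
  size 2 → [7,9]=2  [8,9]=1
  size 3 → [7,8,9]=3
  size 4 → [6,7,8,9]=3
  size 5 → [3,6,7,8,9]=3  [5,6,7,8,9]=3
  size 6 → [3,5,6,7,8,9]=6  [4,5,6,7,8,9]=3
  size 7 → [2,4,5,6,7,8,9]=3  [3,4,5,6,7,8,9]=9
  size 8 → [0,2,4,5,6,7,8,9]=3  [2,3,4,5,6,7,8,9]=12
  first=0(o) contributes 12
  first=1(e) contributes 15
|[w]| = 27

27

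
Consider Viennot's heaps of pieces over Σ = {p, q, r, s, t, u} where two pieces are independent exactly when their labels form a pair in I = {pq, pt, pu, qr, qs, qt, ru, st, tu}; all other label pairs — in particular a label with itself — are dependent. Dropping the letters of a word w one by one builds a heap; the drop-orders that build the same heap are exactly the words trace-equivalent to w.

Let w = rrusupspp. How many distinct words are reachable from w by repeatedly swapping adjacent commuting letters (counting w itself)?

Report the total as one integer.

drop 0:r onto floor
drop 1:r onto {0:r}
drop 2:u onto floor
drop 3:s onto {1:r, 2:u}
drop 4:u onto {3:s}
drop 5:p onto {3:s}
drop 6:s onto {4:u, 5:p}
drop 7:p onto {6:s}
drop 8:p onto {7:p}
ground layer = {0:r, 2:u}
drop-orders for the pieces not yet dropped (sum over which currently-grounded one goes next):
  1 to go: {8} 1
  2 to go: {7,8} 1
  3 to go: {6,7,8} 1
  4 to go: {4,6,7,8} 1  {5,6,7,8} 1
  5 to go: {4,5,6,7,8} 2
  6 to go: {3,4,5,6,7,8} 2
  7 to go: {1,3,4,5,6,7,8} 2  {2,3,4,5,6,7,8} 2
  if 0:r drops first: 4 orders
  if 2:u drops first: 2 orders
heap linearizations: 6

6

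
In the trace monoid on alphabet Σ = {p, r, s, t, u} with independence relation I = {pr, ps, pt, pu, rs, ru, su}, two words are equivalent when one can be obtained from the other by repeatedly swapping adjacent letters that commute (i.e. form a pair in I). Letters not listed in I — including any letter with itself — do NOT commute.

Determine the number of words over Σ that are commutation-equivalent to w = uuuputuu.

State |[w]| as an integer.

drop 0:u onto floor
drop 1:u onto {0:u}
drop 2:u onto {1:u}
drop 3:p onto floor
drop 4:u onto {2:u}
drop 5:t onto {4:u}
drop 6:u onto {5:t}
drop 7:u onto {6:u}
ground layer = {0:u, 3:p}
drop-orders for the pieces not yet dropped (sum over which currently-grounded one goes next):
  1 to go: {3} 1  {7} 1
  2 to go: {3,7} 2  {6,7} 1
  3 to go: {3,6,7} 3  {5,6,7} 1
  4 to go: {3,5,6,7} 4  {4,5,6,7} 1
  5 to go: {2,4,5,6,7} 1  {3,4,5,6,7} 5
  6 to go: {1,2,4,5,6,7} 1  {2,3,4,5,6,7} 6
  if 0:u drops first: 7 orders
  if 3:p drops first: 1 orders
heap linearizations: 8

8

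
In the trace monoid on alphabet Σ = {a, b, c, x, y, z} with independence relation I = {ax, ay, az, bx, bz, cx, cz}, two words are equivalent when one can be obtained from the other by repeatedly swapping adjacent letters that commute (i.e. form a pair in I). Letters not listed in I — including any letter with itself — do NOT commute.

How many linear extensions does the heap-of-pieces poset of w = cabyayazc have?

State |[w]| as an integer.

drop 0:c onto floor
drop 1:a onto {0:c}
drop 2:b onto {1:a}
drop 3:y onto {2:b}
drop 4:a onto {2:b}
drop 5:y onto {3:y}
drop 6:a onto {4:a}
drop 7:z onto {5:y}
drop 8:c onto {5:y, 6:a}
ground layer = {0:c}
drop-orders for the pieces not yet dropped (sum over which currently-grounded one goes next):
  1 to go: {7} 1  {8} 1
  2 to go: {6,8} 1  {7,8} 2
  3 to go: {4,6,8} 1  {5,7,8} 2  {6,7,8} 3
  4 to go: {3,5,7,8} 2  {4,6,7,8} 4  {5,6,7,8} 5
  5 to go: {3,5,6,7,8} 7  {4,5,6,7,8} 9
  6 to go: {3,4,5,6,7,8} 16
  7 to go: {2,3,4,5,6,7,8} 16
  if 0:c drops first: 16 orders

16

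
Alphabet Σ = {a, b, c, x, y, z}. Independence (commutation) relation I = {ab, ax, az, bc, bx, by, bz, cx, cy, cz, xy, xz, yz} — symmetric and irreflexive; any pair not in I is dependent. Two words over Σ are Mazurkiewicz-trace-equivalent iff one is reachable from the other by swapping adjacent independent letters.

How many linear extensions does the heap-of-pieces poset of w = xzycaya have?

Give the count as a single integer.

0(x) covers ∅
1(z) covers ∅
2(y) covers ∅
3(c) covers ∅
4(a) covers 2:y, 3:c
5(y) covers 4:a
6(a) covers 5:y
floor of heap: 0:x, 1:z, 2:y, 3:c
completions by unplaced set U, small U first (add the entries for U minus each lowest piece of U):
  |U|=1: {0}:1  {1}:1  {6}:1
  |U|=2: {0,1}:2  {0,6}:2  {1,6}:2  {5,6}:1
  |U|=3: {0,1,6}:6  {0,5,6}:3  {1,5,6}:3  {4,5,6}:1
  |U|=4: {0,1,5,6}:12  {0,4,5,6}:4  {1,4,5,6}:4  {2,4,5,6}:1  {3,4,5,6}:1
  |U|=5: {0,1,4,5,6}:20  {0,2,4,5,6}:5  {0,3,4,5,6}:5  {1,2,4,5,6}:5  {1,3,4,5,6}:5  {2,3,4,5,6}:2
  start at 0(x): 12
  start at 1(z): 12
  start at 2(y): 30
  start at 3(c): 30
sum over floor = 84

84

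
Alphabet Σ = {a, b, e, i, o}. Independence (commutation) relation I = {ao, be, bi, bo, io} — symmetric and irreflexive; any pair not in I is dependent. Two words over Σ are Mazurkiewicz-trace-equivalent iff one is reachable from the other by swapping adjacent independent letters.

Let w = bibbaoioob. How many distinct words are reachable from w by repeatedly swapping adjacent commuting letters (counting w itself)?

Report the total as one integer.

960

#0=b has no predecessor
#1=i has no predecessor
#2=b depends on [0:b]
#3=b depends on [2:b]
#4=a depends on [1:i, 3:b]
#5=o has no predecessor
#6=i depends on [4:a]
#7=o depends on [5:o]
#8=o depends on [7:o]
#9=b depends on [4:a]
sources: [0:b, 1:i, 5:o]
N(rest) = Σ N(rest − s) over sources s of rest; N(one piece) = 1:
  size 1 → [6]=1  [8]=1  [9]=1
  size 2 → [6,8]=2  [6,9]=2  [7,8]=1  [8,9]=2
  size 3 → [4,6,9]=2  [5,7,8]=1  [6,7,8]=3  [6,8,9]=6  [7,8,9]=3
  size 4 → [1,4,6,9]=2  [3,4,6,9]=2  [4,6,8,9]=8  [5,6,7,8]=4  [5,7,8,9]=4  [6,7,8,9]=12
  size 5 → [1,3,4,6,9]=4  [1,4,6,8,9]=10  [2,3,4,6,9]=2  [3,4,6,8,9]=10  [4,6,7,8,9]=20  [5,6,7,8,9]=20
  size 6 → [0,2,3,4,6,9]=2  [1,2,3,4,6,9]=6  [1,3,4,6,8,9]=24  [1,4,6,7,8,9]=30  [2,3,4,6,8,9]=12  [3,4,6,7,8,9]=30  [4,5,6,7,8,9]=40
  size 7 → [0,1,2,3,4,6,9]=8  [0,2,3,4,6,8,9]=14  [1,2,3,4,6,8,9]=42  [1,3,4,6,7,8,9]=84  [1,4,5,6,7,8,9]=70  [2,3,4,6,7,8,9]=42  [3,4,5,6,7,8,9]=70
  size 8 → [0,1,2,3,4,6,8,9]=64  [0,2,3,4,6,7,8,9]=56  [1,2,3,4,6,7,8,9]=168  [1,3,4,5,6,7,8,9]=224  [2,3,4,5,6,7,8,9]=112
  first=0(b) contributes 504
  first=1(i) contributes 168
  first=5(o) contributes 288
|[w]| = 960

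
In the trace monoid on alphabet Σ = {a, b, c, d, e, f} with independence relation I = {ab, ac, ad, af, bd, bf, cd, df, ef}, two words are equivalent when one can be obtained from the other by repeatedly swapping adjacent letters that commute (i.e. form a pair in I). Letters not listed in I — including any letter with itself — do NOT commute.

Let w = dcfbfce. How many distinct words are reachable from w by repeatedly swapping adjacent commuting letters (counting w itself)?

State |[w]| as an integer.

#0=d has no predecessor
#1=c has no predecessor
#2=f depends on [1:c]
#3=b depends on [1:c]
#4=f depends on [2:f]
#5=c depends on [3:b, 4:f]
#6=e depends on [0:d, 5:c]
sources: [0:d, 1:c]
N(rest) = Σ N(rest − s) over sources s of rest; N(one piece) = 1:
  size 1 → [6]=1
  size 2 → [0,6]=1  [5,6]=1
  size 3 → [0,5,6]=2  [3,5,6]=1  [4,5,6]=1
  size 4 → [0,3,5,6]=3  [0,4,5,6]=3  [2,4,5,6]=1  [3,4,5,6]=2
  size 5 → [0,2,4,5,6]=4  [0,3,4,5,6]=8  [2,3,4,5,6]=3
  first=0(d) contributes 3
  first=1(c) contributes 15
|[w]| = 18

18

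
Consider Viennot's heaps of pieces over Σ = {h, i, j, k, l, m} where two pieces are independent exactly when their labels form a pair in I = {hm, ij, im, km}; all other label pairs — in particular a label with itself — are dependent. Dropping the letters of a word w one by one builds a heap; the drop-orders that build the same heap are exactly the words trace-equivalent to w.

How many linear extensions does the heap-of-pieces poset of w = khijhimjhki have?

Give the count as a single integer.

drop 0:k onto floor
drop 1:h onto {0:k}
drop 2:i onto {1:h}
drop 3:j onto {1:h}
drop 4:h onto {2:i, 3:j}
drop 5:i onto {4:h}
drop 6:m onto {3:j}
drop 7:j onto {4:h, 6:m}
drop 8:h onto {5:i, 7:j}
drop 9:k onto {8:h}
drop 10:i onto {9:k}
ground layer = {0:k}
drop-orders for the pieces not yet dropped (sum over which currently-grounded one goes next):
  1 to go: {10} 1
  2 to go: {9,10} 1
  3 to go: {8,9,10} 1
  4 to go: {5,8,9,10} 1  {7,8,9,10} 1
  5 to go: {5,7,8,9,10} 2  {6,7,8,9,10} 1
  6 to go: {4,5,7,8,9,10} 2  {5,6,7,8,9,10} 3
  7 to go: {2,4,5,7,8,9,10} 2  {4,5,6,7,8,9,10} 5
  8 to go: {2,4,5,6,7,8,9,10} 7  {3,4,5,6,7,8,9,10} 5
  9 to go: {2,3,4,5,6,7,8,9,10} 12
  if 0:k drops first: 12 orders

12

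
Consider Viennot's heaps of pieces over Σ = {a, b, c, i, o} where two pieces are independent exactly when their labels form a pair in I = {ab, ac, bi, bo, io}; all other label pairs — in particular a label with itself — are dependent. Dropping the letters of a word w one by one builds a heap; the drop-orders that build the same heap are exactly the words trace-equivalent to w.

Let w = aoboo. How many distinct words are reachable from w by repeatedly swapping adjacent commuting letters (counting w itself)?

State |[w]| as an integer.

5

#0=a has no predecessor
#1=o depends on [0:a]
#2=b has no predecessor
#3=o depends on [1:o]
#4=o depends on [3:o]
sources: [0:a, 2:b]
N(rest) = Σ N(rest − s) over sources s of rest; N(one piece) = 1:
  size 1 → [2]=1  [4]=1
  size 2 → [2,4]=2  [3,4]=1
  size 3 → [1,3,4]=1  [2,3,4]=3
  first=0(a) contributes 4
  first=2(b) contributes 1
|[w]| = 5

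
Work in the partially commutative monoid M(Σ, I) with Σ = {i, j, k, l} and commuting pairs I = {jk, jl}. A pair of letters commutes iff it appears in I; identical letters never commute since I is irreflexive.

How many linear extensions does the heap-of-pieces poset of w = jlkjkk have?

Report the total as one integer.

#0=j has no predecessor
#1=l has no predecessor
#2=k depends on [1:l]
#3=j depends on [0:j]
#4=k depends on [2:k]
#5=k depends on [4:k]
sources: [0:j, 1:l]
N(rest) = Σ N(rest − s) over sources s of rest; N(one piece) = 1:
  size 1 → [3]=1  [5]=1
  size 2 → [0,3]=1  [3,5]=2  [4,5]=1
  size 3 → [0,3,5]=3  [2,4,5]=1  [3,4,5]=3
  size 4 → [0,3,4,5]=6  [1,2,4,5]=1  [2,3,4,5]=4
  first=0(j) contributes 5
  first=1(l) contributes 10
|[w]| = 15

15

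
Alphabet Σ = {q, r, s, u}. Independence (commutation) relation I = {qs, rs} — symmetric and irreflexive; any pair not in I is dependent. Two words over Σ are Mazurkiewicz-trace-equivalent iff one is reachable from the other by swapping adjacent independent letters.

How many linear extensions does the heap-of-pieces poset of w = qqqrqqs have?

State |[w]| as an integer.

#0=q has no predecessor
#1=q depends on [0:q]
#2=q depends on [1:q]
#3=r depends on [2:q]
#4=q depends on [3:r]
#5=q depends on [4:q]
#6=s has no predecessor
sources: [0:q, 6:s]
N(rest) = Σ N(rest − s) over sources s of rest; N(one piece) = 1:
  size 1 → [5]=1  [6]=1
  size 2 → [4,5]=1  [5,6]=2
  size 3 → [3,4,5]=1  [4,5,6]=3
  size 4 → [2,3,4,5]=1  [3,4,5,6]=4
  size 5 → [1,2,3,4,5]=1  [2,3,4,5,6]=5
  first=0(q) contributes 6
  first=6(s) contributes 1
|[w]| = 7

7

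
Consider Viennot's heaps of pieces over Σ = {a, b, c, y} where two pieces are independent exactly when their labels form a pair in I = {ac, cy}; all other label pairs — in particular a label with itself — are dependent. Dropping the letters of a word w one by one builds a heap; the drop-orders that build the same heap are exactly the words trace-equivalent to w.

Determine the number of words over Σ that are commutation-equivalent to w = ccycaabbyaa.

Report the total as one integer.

drop 0:c onto floor
drop 1:c onto {0:c}
drop 2:y onto floor
drop 3:c onto {1:c}
drop 4:a onto {2:y}
drop 5:a onto {4:a}
drop 6:b onto {3:c, 5:a}
drop 7:b onto {6:b}
drop 8:y onto {7:b}
drop 9:a onto {8:y}
drop 10:a onto {9:a}
ground layer = {0:c, 2:y}
drop-orders for the pieces not yet dropped (sum over which currently-grounded one goes next):
  1 to go: {10} 1
  2 to go: {9,10} 1
  3 to go: {8,9,10} 1
  4 to go: {7,8,9,10} 1
  5 to go: {6,7,8,9,10} 1
  6 to go: {3,6,7,8,9,10} 1  {5,6,7,8,9,10} 1
  7 to go: {1,3,6,7,8,9,10} 1  {3,5,6,7,8,9,10} 2  {4,5,6,7,8,9,10} 1
  8 to go: {0,1,3,6,7,8,9,10} 1  {1,3,5,6,7,8,9,10} 3  {2,4,5,6,7,8,9,10} 1  {3,4,5,6,7,8,9,10} 3
  9 to go: {0,1,3,5,6,7,8,9,10} 4  {1,3,4,5,6,7,8,9,10} 6  {2,3,4,5,6,7,8,9,10} 4
  if 0:c drops first: 10 orders
  if 2:y drops first: 10 orders
heap linearizations: 20

20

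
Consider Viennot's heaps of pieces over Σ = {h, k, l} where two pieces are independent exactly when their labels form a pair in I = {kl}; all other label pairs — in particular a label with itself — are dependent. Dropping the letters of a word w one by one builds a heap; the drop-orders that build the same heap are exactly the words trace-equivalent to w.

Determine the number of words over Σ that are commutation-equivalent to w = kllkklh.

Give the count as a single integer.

0(k) covers ∅
1(l) covers ∅
2(l) covers 1:l
3(k) covers 0:k
4(k) covers 3:k
5(l) covers 2:l
6(h) covers 4:k, 5:l
floor of heap: 0:k, 1:l
completions by unplaced set U, small U first (add the entries for U minus each lowest piece of U):
  |U|=1: {6}:1
  |U|=2: {4,6}:1  {5,6}:1
  |U|=3: {2,5,6}:1  {3,4,6}:1  {4,5,6}:2
  |U|=4: {0,3,4,6}:1  {1,2,5,6}:1  {2,4,5,6}:3  {3,4,5,6}:3
  |U|=5: {0,3,4,5,6}:4  {1,2,4,5,6}:4  {2,3,4,5,6}:6
  start at 0(k): 10
  start at 1(l): 10
sum over floor = 20

20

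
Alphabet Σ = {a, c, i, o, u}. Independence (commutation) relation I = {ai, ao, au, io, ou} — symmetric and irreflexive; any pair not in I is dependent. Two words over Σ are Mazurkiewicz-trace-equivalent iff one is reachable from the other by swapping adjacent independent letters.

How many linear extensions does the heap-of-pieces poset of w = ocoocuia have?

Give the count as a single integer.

piece 0:o — minimal
piece 1:c rests on {0:o}
piece 2:o rests on {1:c}
piece 3:o rests on {2:o}
piece 4:c rests on {3:o}
piece 5:u rests on {4:c}
piece 6:i rests on {5:u}
piece 7:a rests on {4:c}
minimal pieces: {0:o}
ways to finish when only these pieces remain (= sum over removing one remaining piece with nothing left below it):
  1 left: {6}→1  {7}→1
  2 left: {5,6}→1  {6,7}→2
  3 left: {5,6,7}→3
  4 left: {4,5,6,7}→3
  5 left: {3,4,5,6,7}→3
  6 left: {2,3,4,5,6,7}→3
  placing 0:o first → 3 extensions

3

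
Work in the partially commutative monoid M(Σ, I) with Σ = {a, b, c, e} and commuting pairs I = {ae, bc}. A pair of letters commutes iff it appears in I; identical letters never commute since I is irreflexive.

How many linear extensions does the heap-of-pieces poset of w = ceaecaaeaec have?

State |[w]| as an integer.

30

0(c) covers ∅
1(e) covers 0:c
2(a) covers 0:c
3(e) covers 1:e
4(c) covers 2:a, 3:e
5(a) covers 4:c
6(a) covers 5:a
7(e) covers 4:c
8(a) covers 6:a
9(e) covers 7:e
10(c) covers 8:a, 9:e
floor of heap: 0:c
completions by unplaced set U, small U first (add the entries for U minus each lowest piece of U):
  |U|=1: {10}:1
  |U|=2: {8,10}:1  {9,10}:1
  |U|=3: {6,8,10}:1  {7,9,10}:1  {8,9,10}:2
  |U|=4: {5,6,8,10}:1  {6,8,9,10}:3  {7,8,9,10}:3
  |U|=5: {5,6,8,9,10}:4  {6,7,8,9,10}:6
  |U|=6: {5,6,7,8,9,10}:10
  |U|=7: {4,5,6,7,8,9,10}:10
  |U|=8: {2,4,5,6,7,8,9,10}:10  {3,4,5,6,7,8,9,10}:10
  |U|=9: {1,3,4,5,6,7,8,9,10}:10  {2,3,4,5,6,7,8,9,10}:20
  start at 0(c): 30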